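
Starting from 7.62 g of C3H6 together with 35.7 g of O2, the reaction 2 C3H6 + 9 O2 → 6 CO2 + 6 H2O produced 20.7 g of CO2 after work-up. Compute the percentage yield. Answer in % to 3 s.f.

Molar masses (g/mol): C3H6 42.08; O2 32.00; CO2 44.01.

86.6 %

n(C3H6) = 7.620 / 42.08 = 0.1811 mol
n(O2) = 35.70 / 32.00 = 1.116 mol
n/ν for C3H6 = 0.1811/2 = 0.09055
n/ν for O2 = 1.116/9 = 0.1240
Smallest n/ν is C3H6 → limiting reagent.
theoretical n(CO2) = (6/2) × 0.1811 = 0.5433 mol → 23.91 g
% yield = 20.7 / 23.91 × 100 = 86.57 %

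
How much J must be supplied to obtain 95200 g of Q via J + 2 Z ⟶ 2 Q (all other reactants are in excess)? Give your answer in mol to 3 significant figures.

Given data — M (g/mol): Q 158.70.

300 mol

n(Q) = 95200 / 158.70 = 599.9 mol
n(J) = (1/2) × 599.9 = 300.0 mol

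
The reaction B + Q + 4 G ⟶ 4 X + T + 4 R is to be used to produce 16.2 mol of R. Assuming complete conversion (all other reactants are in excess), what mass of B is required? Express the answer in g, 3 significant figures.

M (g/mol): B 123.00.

498 g

n(R) = 16.20 mol
n(B) = (1/4) × 16.20 = 4.050 mol
mass = 4.050 × 123.00 = 498.2 g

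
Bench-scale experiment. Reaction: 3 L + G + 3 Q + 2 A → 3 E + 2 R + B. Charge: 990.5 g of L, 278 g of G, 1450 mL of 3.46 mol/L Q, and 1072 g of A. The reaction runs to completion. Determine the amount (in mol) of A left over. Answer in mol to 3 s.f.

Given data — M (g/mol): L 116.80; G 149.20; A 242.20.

1.08 mol

n(L) = 990.5 / 116.80 = 8.480 mol
n(G) = 278.0 / 149.20 = 1.863 mol
n(Q) = 3.46 × 1450/1000 = 5.017 mol
n(A) = 1072 / 242.20 = 4.426 mol
n/ν for L = 8.480/3 = 2.827
n/ν for G = 1.863/1 = 1.863
n/ν for Q = 5.017/3 = 1.672
n/ν for A = 4.426/2 = 2.213
Smallest n/ν is Q → limiting reagent.
A consumed = (2/3) × 5.017 = 3.345 mol
A remaining = 4.426 − 3.345 = 1.081 mol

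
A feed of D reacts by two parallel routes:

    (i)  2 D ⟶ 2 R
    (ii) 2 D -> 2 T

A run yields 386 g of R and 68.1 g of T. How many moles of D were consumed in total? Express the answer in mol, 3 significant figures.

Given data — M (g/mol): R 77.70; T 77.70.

n(R) = 386 / 77.70 = 4.968 mol
n(T) = 68.1 / 77.70 = 0.8764 mol
n(D) via (i) = (2/2)×4.968 = 4.968 mol
n(D) via (ii) = (2/2)×0.8764 = 0.8764 mol
total n(D) = 4.968 + 0.8764 = 5.844 mol

5.84 mol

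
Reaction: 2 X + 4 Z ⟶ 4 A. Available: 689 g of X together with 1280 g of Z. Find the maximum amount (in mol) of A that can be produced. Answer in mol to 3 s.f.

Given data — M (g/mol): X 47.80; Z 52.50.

24.4 mol

n(X) = 689.0 / 47.80 = 14.41 mol
n(Z) = 1280 / 52.50 = 24.38 mol
n/ν for X = 14.41/2 = 7.205
n/ν for Z = 24.38/4 = 6.095
Smallest n/ν is Z → limiting reagent.
n(A) = (4/4) × 24.38 = 24.38 mol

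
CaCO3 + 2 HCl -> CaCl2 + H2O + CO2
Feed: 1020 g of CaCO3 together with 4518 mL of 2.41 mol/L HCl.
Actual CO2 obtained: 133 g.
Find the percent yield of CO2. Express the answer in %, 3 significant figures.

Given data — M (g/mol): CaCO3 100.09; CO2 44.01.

55.5 %

n(CaCO3) = 1020 / 100.09 = 10.19 mol
n(HCl) = 2.41 × 4518/1000 = 10.89 mol
n/ν for CaCO3 = 10.19/1 = 10.19
n/ν for HCl = 10.89/2 = 5.445
Smallest n/ν is HCl → limiting reagent.
theoretical n(CO2) = (1/2) × 10.89 = 5.445 mol → 239.6 g
% yield = 133 / 239.6 × 100 = 55.51 %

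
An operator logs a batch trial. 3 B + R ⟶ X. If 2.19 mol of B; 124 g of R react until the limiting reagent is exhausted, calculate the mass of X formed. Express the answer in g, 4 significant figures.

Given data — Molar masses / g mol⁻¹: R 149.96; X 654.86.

478.0 g

n(B) = 2.190 mol
n(R) = 124.0 / 149.96 = 0.8269 mol
n/ν for B = 2.190/3 = 0.7300
n/ν for R = 0.8269/1 = 0.8269
Smallest n/ν is B → limiting reagent.
n(X) = (1/3) × 2.190 = 0.7300 mol
mass = 0.7300 × 654.86 = 478.0 g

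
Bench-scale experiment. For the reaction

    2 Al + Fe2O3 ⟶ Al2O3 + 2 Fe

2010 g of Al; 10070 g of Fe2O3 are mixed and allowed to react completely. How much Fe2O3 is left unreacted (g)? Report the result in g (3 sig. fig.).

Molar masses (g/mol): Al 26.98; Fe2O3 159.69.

n(Al) = 2010 / 26.98 = 74.50 mol
n(Fe2O3) = 10070 / 159.69 = 63.06 mol
n/ν → Al: 37.25, Fe2O3: 63.06; Al is limiting.
Fe2O3 consumed = (1/2) × 74.50 = 37.25 mol
Fe2O3 remaining = 63.06 − 37.25 = 25.81 mol
mass = 25.81 × 159.69 = 4122 g

4120 g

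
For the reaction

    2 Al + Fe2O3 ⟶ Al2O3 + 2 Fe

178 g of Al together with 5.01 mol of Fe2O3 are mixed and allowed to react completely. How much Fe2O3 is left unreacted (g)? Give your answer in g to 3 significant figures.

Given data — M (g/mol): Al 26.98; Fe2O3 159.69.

273 g

n(Al) = 178.0 / 26.98 = 6.597 mol
n(Fe2O3) = 5.010 mol
n/ν for Al = 6.597/2 = 3.299
n/ν for Fe2O3 = 5.010/1 = 5.010
Smallest n/ν is Al → limiting reagent.
Fe2O3 consumed = (1/2) × 6.597 = 3.299 mol
Fe2O3 remaining = 5.010 − 3.299 = 1.711 mol
mass = 1.711 × 159.69 = 273.2 g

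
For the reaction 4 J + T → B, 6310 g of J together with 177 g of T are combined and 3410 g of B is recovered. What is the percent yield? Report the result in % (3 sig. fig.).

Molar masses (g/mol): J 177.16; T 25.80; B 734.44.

67.7 %

n(J) = 6310 / 177.16 = 35.62 mol
n(T) = 177.0 / 25.80 = 6.860 mol
n/ν → J: 8.905, T: 6.860; T is limiting.
theoretical n(B) = (1/1) × 6.860 = 6.860 mol → 5038 g
% yield = 3410 / 5038 × 100 = 67.69 %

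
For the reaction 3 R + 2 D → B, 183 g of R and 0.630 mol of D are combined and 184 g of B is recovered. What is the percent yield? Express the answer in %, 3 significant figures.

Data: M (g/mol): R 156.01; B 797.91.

n(R) = 183.0 / 156.01 = 1.173 mol
n(D) = 0.6300 mol
n/ν → R: 0.3910, D: 0.3150; D is limiting.
theoretical n(B) = (1/2) × 0.6300 = 0.3150 mol → 251.3 g
% yield = 184 / 251.3 × 100 = 73.22 %

73.2 %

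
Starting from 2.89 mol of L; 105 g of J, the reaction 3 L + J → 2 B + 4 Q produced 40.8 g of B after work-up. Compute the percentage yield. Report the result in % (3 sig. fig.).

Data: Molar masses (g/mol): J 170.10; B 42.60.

77.6 %

n(L) = 2.890 mol
n(J) = 105.0 / 170.10 = 0.6173 mol
n/ν for L = 2.890/3 = 0.9633
n/ν for J = 0.6173/1 = 0.6173
Smallest n/ν is J → limiting reagent.
theoretical n(B) = (2/1) × 0.6173 = 1.235 mol → 52.61 g
% yield = 40.8 / 52.61 × 100 = 77.55 %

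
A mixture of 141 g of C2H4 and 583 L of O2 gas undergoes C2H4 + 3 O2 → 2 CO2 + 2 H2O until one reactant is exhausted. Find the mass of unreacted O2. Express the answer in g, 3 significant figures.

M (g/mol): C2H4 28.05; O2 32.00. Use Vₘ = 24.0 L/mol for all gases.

295 g

n(C2H4) = 141.0 / 28.05 = 5.027 mol
n(O2) = 583.0 / 24.0 = 24.29 mol
n/ν for C2H4 = 5.027/1 = 5.027
n/ν for O2 = 24.29/3 = 8.097
Smallest n/ν is C2H4 → limiting reagent.
O2 consumed = (3/1) × 5.027 = 15.08 mol
O2 remaining = 24.29 − 15.08 = 9.210 mol
mass = 9.210 × 32.00 = 294.7 g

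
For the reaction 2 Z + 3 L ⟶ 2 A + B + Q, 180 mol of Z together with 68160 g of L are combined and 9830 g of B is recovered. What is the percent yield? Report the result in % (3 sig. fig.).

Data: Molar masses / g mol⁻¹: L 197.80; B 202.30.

n(Z) = 180.0 mol
n(L) = 68160 / 197.80 = 344.6 mol
n/ν for Z = 180.0/2 = 90.00
n/ν for L = 344.6/3 = 114.9
Smallest n/ν is Z → limiting reagent.
theoretical n(B) = (1/2) × 180.0 = 90.00 mol → 18210 g
% yield = 9830 / 18210 × 100 = 53.98 %

54.0 %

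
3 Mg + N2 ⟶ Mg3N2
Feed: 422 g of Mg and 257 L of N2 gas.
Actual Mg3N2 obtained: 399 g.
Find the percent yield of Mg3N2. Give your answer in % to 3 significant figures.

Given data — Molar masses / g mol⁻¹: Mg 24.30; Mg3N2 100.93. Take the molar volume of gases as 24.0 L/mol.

n(Mg) = 422.0 / 24.30 = 17.37 mol
n(N2) = 257.0 / 24.0 = 10.71 mol
n/ν for Mg = 17.37/3 = 5.790
n/ν for N2 = 10.71/1 = 10.71
Smallest n/ν is Mg → limiting reagent.
theoretical n(Mg3N2) = (1/3) × 17.37 = 5.790 mol → 584.4 g
% yield = 399 / 584.4 × 100 = 68.28 %

68.3 %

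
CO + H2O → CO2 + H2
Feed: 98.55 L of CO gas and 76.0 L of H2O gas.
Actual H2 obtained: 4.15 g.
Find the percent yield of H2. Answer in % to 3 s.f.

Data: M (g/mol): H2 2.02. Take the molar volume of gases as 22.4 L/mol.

60.6 %

n(CO) = 98.55 / 22.4 = 4.400 mol
n(H2O) = 76.00 / 22.4 = 3.393 mol
n/ν for CO = 4.400/1 = 4.400
n/ν for H2O = 3.393/1 = 3.393
Smallest n/ν is H2O → limiting reagent.
theoretical n(H2) = (1/1) × 3.393 = 3.393 mol → 6.854 g
% yield = 4.15 / 6.854 × 100 = 60.55 %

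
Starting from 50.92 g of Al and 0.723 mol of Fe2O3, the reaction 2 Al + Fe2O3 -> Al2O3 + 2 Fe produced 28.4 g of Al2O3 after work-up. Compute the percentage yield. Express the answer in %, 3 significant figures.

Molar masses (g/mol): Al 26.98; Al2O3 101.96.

38.5 %

n(Al) = 50.92 / 26.98 = 1.887 mol
n(Fe2O3) = 0.7230 mol
n/ν for Al = 1.887/2 = 0.9435
n/ν for Fe2O3 = 0.7230/1 = 0.7230
Smallest n/ν is Fe2O3 → limiting reagent.
theoretical n(Al2O3) = (1/1) × 0.7230 = 0.7230 mol → 73.72 g
% yield = 28.4 / 73.72 × 100 = 38.52 %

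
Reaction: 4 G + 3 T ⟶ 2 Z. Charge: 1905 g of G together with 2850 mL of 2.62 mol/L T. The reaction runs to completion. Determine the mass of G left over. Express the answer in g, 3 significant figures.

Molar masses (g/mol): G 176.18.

151 g

n(G) = 1905 / 176.18 = 10.81 mol
n(T) = 2.62 × 2850/1000 = 7.467 mol
n/ν for G = 10.81/4 = 2.703
n/ν for T = 7.467/3 = 2.489
Smallest n/ν is T → limiting reagent.
G consumed = (4/3) × 7.467 = 9.956 mol
G remaining = 10.81 − 9.956 = 0.8540 mol
mass = 0.8540 × 176.18 = 150.5 g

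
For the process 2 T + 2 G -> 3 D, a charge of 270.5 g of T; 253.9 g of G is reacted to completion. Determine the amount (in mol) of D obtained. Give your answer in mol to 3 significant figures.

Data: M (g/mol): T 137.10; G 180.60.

2.11 mol

n(T) = 270.5 / 137.10 = 1.973 mol
n(G) = 253.9 / 180.60 = 1.406 mol
n/ν for T = 1.973/2 = 0.9865
n/ν for G = 1.406/2 = 0.7030
Smallest n/ν is G → limiting reagent.
n(D) = (3/2) × 1.406 = 2.109 mol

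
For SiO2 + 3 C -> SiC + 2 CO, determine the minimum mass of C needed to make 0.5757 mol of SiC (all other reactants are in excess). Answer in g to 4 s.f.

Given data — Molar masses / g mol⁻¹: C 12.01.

20.74 g

n(SiC) = 0.5757 mol
n(C) = (3/1) × 0.5757 = 1.727 mol
mass = 1.727 × 12.01 = 20.74 g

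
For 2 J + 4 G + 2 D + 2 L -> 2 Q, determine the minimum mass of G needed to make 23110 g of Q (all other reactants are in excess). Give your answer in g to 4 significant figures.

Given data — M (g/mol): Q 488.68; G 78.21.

7397 g

n(Q) = 23110 / 488.68 = 47.29 mol
n(G) = (4/2) × 47.29 = 94.58 mol
mass = 94.58 × 78.21 = 7397 g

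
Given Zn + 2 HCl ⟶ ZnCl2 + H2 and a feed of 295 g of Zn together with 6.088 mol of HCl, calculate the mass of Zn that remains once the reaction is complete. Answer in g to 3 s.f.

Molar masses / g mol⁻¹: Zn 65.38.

n(Zn) = 295.0 / 65.38 = 4.512 mol
n(HCl) = 6.088 mol
n/ν for Zn = 4.512/1 = 4.512
n/ν for HCl = 6.088/2 = 3.044
Smallest n/ν is HCl → limiting reagent.
Zn consumed = (1/2) × 6.088 = 3.044 mol
Zn remaining = 4.512 − 3.044 = 1.468 mol
mass = 1.468 × 65.38 = 95.98 g

96.0 g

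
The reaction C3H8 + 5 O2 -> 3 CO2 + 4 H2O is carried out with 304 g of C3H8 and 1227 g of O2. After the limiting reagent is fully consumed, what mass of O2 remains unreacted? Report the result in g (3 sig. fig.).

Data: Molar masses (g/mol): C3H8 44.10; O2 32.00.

n(C3H8) = 304.0 / 44.10 = 6.893 mol
n(O2) = 1227 / 32.00 = 38.34 mol
n/ν → C3H8: 6.893, O2: 7.668; C3H8 is limiting.
O2 consumed = (5/1) × 6.893 = 34.47 mol
O2 remaining = 38.34 − 34.47 = 3.870 mol
mass = 3.870 × 32.00 = 123.8 g

124 g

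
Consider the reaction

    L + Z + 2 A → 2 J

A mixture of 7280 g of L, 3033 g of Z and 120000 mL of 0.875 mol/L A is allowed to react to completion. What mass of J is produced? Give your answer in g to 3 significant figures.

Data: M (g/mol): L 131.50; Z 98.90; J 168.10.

n(L) = 7280 / 131.50 = 55.36 mol
n(Z) = 3033 / 98.90 = 30.67 mol
n(A) = 0.875 × 120000/1000 = 105.0 mol
n/ν for L = 55.36/1 = 55.36
n/ν for Z = 30.67/1 = 30.67
n/ν for A = 105.0/2 = 52.50
Smallest n/ν is Z → limiting reagent.
n(J) = (2/1) × 30.67 = 61.34 mol
mass = 61.34 × 168.10 = 10310 g

10300 g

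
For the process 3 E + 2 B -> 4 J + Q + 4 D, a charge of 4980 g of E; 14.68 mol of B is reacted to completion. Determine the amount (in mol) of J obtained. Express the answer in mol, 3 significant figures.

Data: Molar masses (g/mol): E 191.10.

n(E) = 4980 / 191.10 = 26.06 mol
n(B) = 14.68 mol
n/ν for E = 26.06/3 = 8.687
n/ν for B = 14.68/2 = 7.340
Smallest n/ν is B → limiting reagent.
n(J) = (4/2) × 14.68 = 29.36 mol

29.4 mol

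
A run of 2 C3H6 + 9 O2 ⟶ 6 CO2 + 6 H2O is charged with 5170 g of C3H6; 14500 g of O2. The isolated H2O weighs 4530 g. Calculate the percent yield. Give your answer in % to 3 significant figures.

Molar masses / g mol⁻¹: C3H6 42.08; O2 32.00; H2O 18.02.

n(C3H6) = 5170 / 42.08 = 122.9 mol
n(O2) = 14500 / 32.00 = 453.1 mol
n/ν for C3H6 = 122.9/2 = 61.45
n/ν for O2 = 453.1/9 = 50.34
Smallest n/ν is O2 → limiting reagent.
theoretical n(H2O) = (6/9) × 453.1 = 302.1 mol → 5444 g
% yield = 4530 / 5444 × 100 = 83.21 %

83.2 %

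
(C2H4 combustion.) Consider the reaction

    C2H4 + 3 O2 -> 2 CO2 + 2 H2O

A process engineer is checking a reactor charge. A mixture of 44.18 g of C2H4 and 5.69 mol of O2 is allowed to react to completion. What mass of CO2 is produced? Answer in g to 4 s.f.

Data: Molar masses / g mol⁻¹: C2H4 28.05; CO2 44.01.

138.6 g

n(C2H4) = 44.18 / 28.05 = 1.575 mol
n(O2) = 5.690 mol
n/ν for C2H4 = 1.575/1 = 1.575
n/ν for O2 = 5.690/3 = 1.897
Smallest n/ν is C2H4 → limiting reagent.
n(CO2) = (2/1) × 1.575 = 3.150 mol
mass = 3.150 × 44.01 = 138.6 g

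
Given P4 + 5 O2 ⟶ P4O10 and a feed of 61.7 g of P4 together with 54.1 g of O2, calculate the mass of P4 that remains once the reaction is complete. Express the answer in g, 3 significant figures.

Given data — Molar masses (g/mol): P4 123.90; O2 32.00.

n(P4) = 61.70 / 123.90 = 0.4980 mol
n(O2) = 54.10 / 32.00 = 1.691 mol
n/ν → P4: 0.4980, O2: 0.3382; O2 is limiting.
P4 consumed = (1/5) × 1.691 = 0.3382 mol
P4 remaining = 0.4980 − 0.3382 = 0.1598 mol
mass = 0.1598 × 123.90 = 19.80 g

19.8 g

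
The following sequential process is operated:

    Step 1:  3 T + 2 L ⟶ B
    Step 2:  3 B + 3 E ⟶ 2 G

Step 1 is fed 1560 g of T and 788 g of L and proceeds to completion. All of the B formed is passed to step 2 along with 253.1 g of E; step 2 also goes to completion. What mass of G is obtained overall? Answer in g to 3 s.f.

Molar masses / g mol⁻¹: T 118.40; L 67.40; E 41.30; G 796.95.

2330 g

Step 1:
n(T) = 1560 / 118.40 = 13.18 mol
n(L) = 788.0 / 67.40 = 11.69 mol
n/ν → T: 4.393, L: 5.845; T is limiting.
n(B) produced = (1/3) × 13.18 = 4.393 mol
Step 2:
n(B) available = 4.393 mol
n(E) = 253.1 / 41.30 = 6.128 mol
n/ν → B: 1.464, E: 2.043; B is limiting.
n(G) = (2/3) × 4.393 = 2.929 mol
mass = 2.929 × 796.95 = 2334 g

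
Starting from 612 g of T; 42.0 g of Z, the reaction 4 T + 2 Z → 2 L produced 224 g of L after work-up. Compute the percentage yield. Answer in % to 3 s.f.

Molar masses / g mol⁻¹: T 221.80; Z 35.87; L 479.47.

n(T) = 612.0 / 221.80 = 2.759 mol
n(Z) = 42.00 / 35.87 = 1.171 mol
n/ν for T = 2.759/4 = 0.6898
n/ν for Z = 1.171/2 = 0.5855
Smallest n/ν is Z → limiting reagent.
theoretical n(L) = (2/2) × 1.171 = 1.171 mol → 561.5 g
% yield = 224 / 561.5 × 100 = 39.89 %

39.9 %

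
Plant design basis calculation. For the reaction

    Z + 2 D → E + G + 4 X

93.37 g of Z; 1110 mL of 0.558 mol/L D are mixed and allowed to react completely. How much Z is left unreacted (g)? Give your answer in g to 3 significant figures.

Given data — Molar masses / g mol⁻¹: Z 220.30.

25.1 g

n(Z) = 93.37 / 220.30 = 0.4238 mol
n(D) = 0.558 × 1110/1000 = 0.6194 mol
n/ν for Z = 0.4238/1 = 0.4238
n/ν for D = 0.6194/2 = 0.3097
Smallest n/ν is D → limiting reagent.
Z consumed = (1/2) × 0.6194 = 0.3097 mol
Z remaining = 0.4238 − 0.3097 = 0.1141 mol
mass = 0.1141 × 220.30 = 25.14 g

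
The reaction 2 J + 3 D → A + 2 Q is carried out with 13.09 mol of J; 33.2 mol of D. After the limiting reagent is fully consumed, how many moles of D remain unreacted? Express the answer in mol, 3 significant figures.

n(J) = 13.09 mol
n(D) = 33.20 mol
n/ν → J: 6.545, D: 11.07; J is limiting.
D consumed = (3/2) × 13.09 = 19.64 mol
D remaining = 33.20 − 19.64 = 13.56 mol

13.6 mol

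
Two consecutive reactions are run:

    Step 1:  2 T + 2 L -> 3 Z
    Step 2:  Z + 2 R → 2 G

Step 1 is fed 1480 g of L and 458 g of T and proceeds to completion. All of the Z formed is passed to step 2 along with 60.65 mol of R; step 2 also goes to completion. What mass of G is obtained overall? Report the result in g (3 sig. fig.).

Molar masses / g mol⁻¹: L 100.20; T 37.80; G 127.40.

Step 1:
n(L) = 1480 / 100.20 = 14.77 mol
n(T) = 458.0 / 37.80 = 12.12 mol
n/ν for L = 14.77/2 = 7.385
n/ν for T = 12.12/2 = 6.060
Smallest n/ν is T → limiting reagent.
n(Z) produced = (3/2) × 12.12 = 18.18 mol
Step 2:
n(Z) available = 18.18 mol
n(R) = 60.65 mol
n/ν for Z = 18.18/1 = 18.18
n/ν for R = 60.65/2 = 30.33
Smallest n/ν is Z → limiting reagent.
n(G) = (2/1) × 18.18 = 36.36 mol
mass = 36.36 × 127.40 = 4632 g

4630 g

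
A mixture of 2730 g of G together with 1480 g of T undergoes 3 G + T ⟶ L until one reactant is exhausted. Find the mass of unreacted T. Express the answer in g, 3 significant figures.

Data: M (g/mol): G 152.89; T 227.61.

n(G) = 2730 / 152.89 = 17.86 mol
n(T) = 1480 / 227.61 = 6.502 mol
n/ν for G = 17.86/3 = 5.953
n/ν for T = 6.502/1 = 6.502
Smallest n/ν is G → limiting reagent.
T consumed = (1/3) × 17.86 = 5.953 mol
T remaining = 6.502 − 5.953 = 0.5490 mol
mass = 0.5490 × 227.61 = 125.0 g

125 g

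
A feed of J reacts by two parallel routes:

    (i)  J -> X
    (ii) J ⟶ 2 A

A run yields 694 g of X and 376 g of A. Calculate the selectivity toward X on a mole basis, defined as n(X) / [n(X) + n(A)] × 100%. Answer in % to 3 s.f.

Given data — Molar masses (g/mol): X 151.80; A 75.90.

n(X) = 694 / 151.80 = 4.572 mol
n(A) = 376 / 75.90 = 4.954 mol
selectivity = 4.572/(4.572+4.954) × 100 = 47.99 %

48.0 %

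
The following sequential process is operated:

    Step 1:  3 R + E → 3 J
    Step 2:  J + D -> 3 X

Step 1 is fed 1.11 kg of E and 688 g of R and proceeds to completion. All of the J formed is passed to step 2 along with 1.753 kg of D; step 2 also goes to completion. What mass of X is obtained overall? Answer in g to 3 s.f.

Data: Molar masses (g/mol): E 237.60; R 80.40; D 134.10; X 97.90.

2510 g

Step 1:
n(E) = 1.110×1000 / 237.60 = 4.672 mol
n(R) = 688.0 / 80.40 = 8.557 mol
n/ν for E = 4.672/1 = 4.672
n/ν for R = 8.557/3 = 2.852
Smallest n/ν is R → limiting reagent.
n(J) produced = (3/3) × 8.557 = 8.557 mol
Step 2:
n(J) available = 8.557 mol
n(D) = 1.753×1000 / 134.10 = 13.07 mol
n/ν for J = 8.557/1 = 8.557
n/ν for D = 13.07/1 = 13.07
Smallest n/ν is J → limiting reagent.
n(X) = (3/1) × 8.557 = 25.67 mol
mass = 25.67 × 97.90 = 2513 g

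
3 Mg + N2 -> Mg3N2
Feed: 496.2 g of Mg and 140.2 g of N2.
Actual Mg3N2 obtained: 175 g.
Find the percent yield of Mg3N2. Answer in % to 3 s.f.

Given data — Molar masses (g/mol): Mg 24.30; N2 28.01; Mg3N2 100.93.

34.6 %

n(Mg) = 496.2 / 24.30 = 20.42 mol
n(N2) = 140.2 / 28.01 = 5.005 mol
n/ν → Mg: 6.807, N2: 5.005; N2 is limiting.
theoretical n(Mg3N2) = (1/1) × 5.005 = 5.005 mol → 505.2 g
% yield = 175 / 505.2 × 100 = 34.64 %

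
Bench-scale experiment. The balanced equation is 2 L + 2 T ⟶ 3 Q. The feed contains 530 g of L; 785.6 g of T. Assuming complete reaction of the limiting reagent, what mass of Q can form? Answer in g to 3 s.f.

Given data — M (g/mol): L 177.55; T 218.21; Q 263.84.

1180 g

n(L) = 530.0 / 177.55 = 2.985 mol
n(T) = 785.6 / 218.21 = 3.600 mol
n/ν → L: 1.493, T: 1.800; L is limiting.
n(Q) = (3/2) × 2.985 = 4.478 mol
mass = 4.478 × 263.84 = 1181 g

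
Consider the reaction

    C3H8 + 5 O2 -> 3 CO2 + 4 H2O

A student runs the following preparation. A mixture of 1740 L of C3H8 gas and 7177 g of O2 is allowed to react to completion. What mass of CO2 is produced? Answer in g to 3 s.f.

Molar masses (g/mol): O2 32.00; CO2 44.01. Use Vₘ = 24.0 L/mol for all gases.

n(C3H8) = 1740 / 24.0 = 72.50 mol
n(O2) = 7177 / 32.00 = 224.3 mol
n/ν → C3H8: 72.50, O2: 44.86; O2 is limiting.
n(CO2) = (3/5) × 224.3 = 134.6 mol
mass = 134.6 × 44.01 = 5924 g

5920 g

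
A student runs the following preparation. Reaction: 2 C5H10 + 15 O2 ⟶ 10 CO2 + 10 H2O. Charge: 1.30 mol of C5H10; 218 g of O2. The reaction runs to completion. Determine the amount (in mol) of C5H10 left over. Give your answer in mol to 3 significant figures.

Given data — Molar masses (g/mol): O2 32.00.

n(C5H10) = 1.300 mol
n(O2) = 218.0 / 32.00 = 6.813 mol
n/ν for C5H10 = 1.300/2 = 0.6500
n/ν for O2 = 6.813/15 = 0.4542
Smallest n/ν is O2 → limiting reagent.
C5H10 consumed = (2/15) × 6.813 = 0.9084 mol
C5H10 remaining = 1.300 − 0.9084 = 0.3916 mol

0.392 mol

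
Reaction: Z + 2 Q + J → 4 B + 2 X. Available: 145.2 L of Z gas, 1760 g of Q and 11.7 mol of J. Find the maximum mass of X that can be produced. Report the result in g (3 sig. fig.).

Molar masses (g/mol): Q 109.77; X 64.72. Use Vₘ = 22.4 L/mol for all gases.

n(Z) = 145.2 / 22.4 = 6.482 mol
n(Q) = 1760 / 109.77 = 16.03 mol
n(J) = 11.70 mol
n/ν for Z = 6.482/1 = 6.482
n/ν for Q = 16.03/2 = 8.015
n/ν for J = 11.70/1 = 11.70
Smallest n/ν is Z → limiting reagent.
n(X) = (2/1) × 6.482 = 12.96 mol
mass = 12.96 × 64.72 = 838.8 g

839 g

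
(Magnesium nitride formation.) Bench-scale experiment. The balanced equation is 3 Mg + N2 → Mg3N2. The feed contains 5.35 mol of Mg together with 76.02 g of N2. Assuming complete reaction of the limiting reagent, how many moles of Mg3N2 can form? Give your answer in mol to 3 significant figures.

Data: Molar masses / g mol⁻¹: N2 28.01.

n(Mg) = 5.350 mol
n(N2) = 76.02 / 28.01 = 2.714 mol
n/ν for Mg = 5.350/3 = 1.783
n/ν for N2 = 2.714/1 = 2.714
Smallest n/ν is Mg → limiting reagent.
n(Mg3N2) = (1/3) × 5.350 = 1.783 mol

1.78 mol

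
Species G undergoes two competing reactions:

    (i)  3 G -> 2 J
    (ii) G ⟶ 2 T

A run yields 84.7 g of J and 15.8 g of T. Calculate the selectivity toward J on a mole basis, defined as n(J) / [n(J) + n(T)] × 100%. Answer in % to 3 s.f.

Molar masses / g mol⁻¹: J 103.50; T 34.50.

64.1 %

n(J) = 84.7 / 103.50 = 0.8184 mol
n(T) = 15.8 / 34.50 = 0.4580 mol
selectivity = 0.8184/(0.8184+0.4580) × 100 = 64.12 %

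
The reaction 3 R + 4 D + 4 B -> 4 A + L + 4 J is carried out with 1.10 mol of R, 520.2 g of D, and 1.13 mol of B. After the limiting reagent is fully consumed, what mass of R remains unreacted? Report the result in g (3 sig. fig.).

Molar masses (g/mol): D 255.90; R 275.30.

69.5 g

n(R) = 1.100 mol
n(D) = 520.2 / 255.90 = 2.033 mol
n(B) = 1.130 mol
n/ν for R = 1.100/3 = 0.3667
n/ν for D = 2.033/4 = 0.5083
n/ν for B = 1.130/4 = 0.2825
Smallest n/ν is B → limiting reagent.
R consumed = (3/4) × 1.130 = 0.8475 mol
R remaining = 1.100 − 0.8475 = 0.2525 mol
mass = 0.2525 × 275.30 = 69.51 g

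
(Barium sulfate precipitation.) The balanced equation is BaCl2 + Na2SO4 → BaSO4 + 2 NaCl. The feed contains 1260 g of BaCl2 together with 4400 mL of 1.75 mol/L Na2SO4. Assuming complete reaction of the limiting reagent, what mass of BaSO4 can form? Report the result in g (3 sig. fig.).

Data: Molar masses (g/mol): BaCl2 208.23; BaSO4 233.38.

n(BaCl2) = 1260 / 208.23 = 6.051 mol
n(Na2SO4) = 1.75 × 4400/1000 = 7.700 mol
n/ν → BaCl2: 6.051, Na2SO4: 7.700; BaCl2 is limiting.
n(BaSO4) = (1/1) × 6.051 = 6.051 mol
mass = 6.051 × 233.38 = 1412 g

1410 g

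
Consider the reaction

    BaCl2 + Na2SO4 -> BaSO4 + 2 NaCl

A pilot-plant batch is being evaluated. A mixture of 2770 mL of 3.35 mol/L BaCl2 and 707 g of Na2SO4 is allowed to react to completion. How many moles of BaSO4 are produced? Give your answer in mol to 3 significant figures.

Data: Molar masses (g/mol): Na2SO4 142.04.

n(BaCl2) = 3.35 × 2770/1000 = 9.280 mol
n(Na2SO4) = 707.0 / 142.04 = 4.977 mol
n/ν for BaCl2 = 9.280/1 = 9.280
n/ν for Na2SO4 = 4.977/1 = 4.977
Smallest n/ν is Na2SO4 → limiting reagent.
n(BaSO4) = (1/1) × 4.977 = 4.977 mol

4.98 mol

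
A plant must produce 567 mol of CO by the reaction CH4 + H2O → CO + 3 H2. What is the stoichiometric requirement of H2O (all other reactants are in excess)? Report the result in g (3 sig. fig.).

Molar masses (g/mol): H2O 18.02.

n(CO) = 567.0 mol
n(H2O) = (1/1) × 567.0 = 567.0 mol
mass = 567.0 × 18.02 = 10220 g

10200 g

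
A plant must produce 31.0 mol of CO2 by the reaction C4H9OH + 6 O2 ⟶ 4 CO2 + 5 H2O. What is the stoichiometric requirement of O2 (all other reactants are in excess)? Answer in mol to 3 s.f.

n(CO2) = 31.00 mol
n(O2) = (6/4) × 31.00 = 46.50 mol

46.5 mol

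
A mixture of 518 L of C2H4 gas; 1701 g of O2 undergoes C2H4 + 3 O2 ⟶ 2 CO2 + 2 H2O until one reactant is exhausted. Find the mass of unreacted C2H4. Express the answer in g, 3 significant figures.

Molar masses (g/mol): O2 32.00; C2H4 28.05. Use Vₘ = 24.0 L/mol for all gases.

108 g

n(C2H4) = 518.0 / 24.0 = 21.58 mol
n(O2) = 1701 / 32.00 = 53.16 mol
n/ν for C2H4 = 21.58/1 = 21.58
n/ν for O2 = 53.16/3 = 17.72
Smallest n/ν is O2 → limiting reagent.
C2H4 consumed = (1/3) × 53.16 = 17.72 mol
C2H4 remaining = 21.58 − 17.72 = 3.860 mol
mass = 3.860 × 28.05 = 108.3 g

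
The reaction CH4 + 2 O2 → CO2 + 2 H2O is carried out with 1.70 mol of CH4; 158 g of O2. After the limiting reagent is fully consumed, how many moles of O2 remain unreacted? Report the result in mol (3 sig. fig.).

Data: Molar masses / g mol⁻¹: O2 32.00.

1.54 mol

n(CH4) = 1.700 mol
n(O2) = 158.0 / 32.00 = 4.938 mol
n/ν for CH4 = 1.700/1 = 1.700
n/ν for O2 = 4.938/2 = 2.469
Smallest n/ν is CH4 → limiting reagent.
O2 consumed = (2/1) × 1.700 = 3.400 mol
O2 remaining = 4.938 − 3.400 = 1.538 mol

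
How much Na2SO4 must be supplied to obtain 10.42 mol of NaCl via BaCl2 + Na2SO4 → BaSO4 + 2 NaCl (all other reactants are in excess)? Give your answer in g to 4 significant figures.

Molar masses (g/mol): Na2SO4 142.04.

740.0 g

n(NaCl) = 10.42 mol
n(Na2SO4) = (1/2) × 10.42 = 5.210 mol
mass = 5.210 × 142.04 = 740.0 g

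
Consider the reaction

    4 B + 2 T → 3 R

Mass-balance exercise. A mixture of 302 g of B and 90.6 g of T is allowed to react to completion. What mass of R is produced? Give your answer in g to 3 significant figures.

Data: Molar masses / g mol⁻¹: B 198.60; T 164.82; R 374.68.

309 g

n(B) = 302.0 / 198.60 = 1.521 mol
n(T) = 90.60 / 164.82 = 0.5497 mol
n/ν → B: 0.3803, T: 0.2749; T is limiting.
n(R) = (3/2) × 0.5497 = 0.8246 mol
mass = 0.8246 × 374.68 = 309.0 g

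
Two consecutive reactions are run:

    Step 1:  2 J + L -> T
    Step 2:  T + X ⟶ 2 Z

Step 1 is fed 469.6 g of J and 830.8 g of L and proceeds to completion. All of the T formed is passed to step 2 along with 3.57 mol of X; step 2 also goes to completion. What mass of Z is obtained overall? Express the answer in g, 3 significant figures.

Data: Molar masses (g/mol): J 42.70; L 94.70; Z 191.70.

1370 g

Step 1:
n(J) = 469.6 / 42.70 = 11.00 mol
n(L) = 830.8 / 94.70 = 8.773 mol
n/ν for J = 11.00/2 = 5.500
n/ν for L = 8.773/1 = 8.773
Smallest n/ν is J → limiting reagent.
n(T) produced = (1/2) × 11.00 = 5.500 mol
Step 2:
n(T) available = 5.500 mol
n(X) = 3.570 mol
n/ν for T = 5.500/1 = 5.500
n/ν for X = 3.570/1 = 3.570
Smallest n/ν is X → limiting reagent.
n(Z) = (2/1) × 3.570 = 7.140 mol
mass = 7.140 × 191.70 = 1369 g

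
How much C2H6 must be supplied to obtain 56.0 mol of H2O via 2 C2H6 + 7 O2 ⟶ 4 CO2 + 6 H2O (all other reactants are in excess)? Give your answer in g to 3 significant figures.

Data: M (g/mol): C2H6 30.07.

561 g

n(H2O) = 56.00 mol
n(C2H6) = (2/6) × 56.00 = 18.67 mol
mass = 18.67 × 30.07 = 561.4 g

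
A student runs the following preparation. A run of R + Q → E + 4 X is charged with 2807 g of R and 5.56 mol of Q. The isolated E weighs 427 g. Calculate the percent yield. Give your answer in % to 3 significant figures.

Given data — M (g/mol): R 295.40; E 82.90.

92.6 %

n(R) = 2807 / 295.40 = 9.502 mol
n(Q) = 5.560 mol
n/ν → R: 9.502, Q: 5.560; Q is limiting.
theoretical n(E) = (1/1) × 5.560 = 5.560 mol → 460.9 g
% yield = 427 / 460.9 × 100 = 92.64 %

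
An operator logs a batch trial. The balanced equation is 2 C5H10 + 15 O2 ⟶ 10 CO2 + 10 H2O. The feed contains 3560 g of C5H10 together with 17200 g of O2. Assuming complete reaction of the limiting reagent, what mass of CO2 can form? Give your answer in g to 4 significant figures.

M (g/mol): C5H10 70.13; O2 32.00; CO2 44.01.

11170 g

n(C5H10) = 3560 / 70.13 = 50.76 mol
n(O2) = 17200 / 32.00 = 537.5 mol
n/ν → C5H10: 25.38, O2: 35.83; C5H10 is limiting.
n(CO2) = (10/2) × 50.76 = 253.8 mol
mass = 253.8 × 44.01 = 11170 g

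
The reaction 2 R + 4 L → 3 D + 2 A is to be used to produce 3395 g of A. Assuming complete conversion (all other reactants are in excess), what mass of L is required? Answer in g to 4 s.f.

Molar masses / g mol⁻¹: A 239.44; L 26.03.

738.2 g

n(A) = 3395 / 239.44 = 14.18 mol
n(L) = (4/2) × 14.18 = 28.36 mol
mass = 28.36 × 26.03 = 738.2 g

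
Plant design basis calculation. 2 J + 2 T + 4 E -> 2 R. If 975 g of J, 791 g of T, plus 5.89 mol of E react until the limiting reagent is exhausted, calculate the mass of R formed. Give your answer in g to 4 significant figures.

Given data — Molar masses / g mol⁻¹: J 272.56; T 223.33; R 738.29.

n(J) = 975.0 / 272.56 = 3.577 mol
n(T) = 791.0 / 223.33 = 3.542 mol
n(E) = 5.890 mol
n/ν for J = 3.577/2 = 1.789
n/ν for T = 3.542/2 = 1.771
n/ν for E = 5.890/4 = 1.473
Smallest n/ν is E → limiting reagent.
n(R) = (2/4) × 5.890 = 2.945 mol
mass = 2.945 × 738.29 = 2174 g

2174 g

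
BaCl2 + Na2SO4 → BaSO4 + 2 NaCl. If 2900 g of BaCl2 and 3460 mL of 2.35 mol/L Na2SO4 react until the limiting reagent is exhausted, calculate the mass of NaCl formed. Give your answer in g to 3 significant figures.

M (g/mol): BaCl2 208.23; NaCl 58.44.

950 g

n(BaCl2) = 2900 / 208.23 = 13.93 mol
n(Na2SO4) = 2.35 × 3460/1000 = 8.131 mol
n/ν for BaCl2 = 13.93/1 = 13.93
n/ν for Na2SO4 = 8.131/1 = 8.131
Smallest n/ν is Na2SO4 → limiting reagent.
n(NaCl) = (2/1) × 8.131 = 16.26 mol
mass = 16.26 × 58.44 = 950.2 g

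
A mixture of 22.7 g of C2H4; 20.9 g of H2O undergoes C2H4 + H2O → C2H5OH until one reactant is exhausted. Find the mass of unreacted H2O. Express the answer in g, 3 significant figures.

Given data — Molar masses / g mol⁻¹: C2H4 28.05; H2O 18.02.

6.32 g

n(C2H4) = 22.70 / 28.05 = 0.8093 mol
n(H2O) = 20.90 / 18.02 = 1.160 mol
n/ν for C2H4 = 0.8093/1 = 0.8093
n/ν for H2O = 1.160/1 = 1.160
Smallest n/ν is C2H4 → limiting reagent.
H2O consumed = (1/1) × 0.8093 = 0.8093 mol
H2O remaining = 1.160 − 0.8093 = 0.3507 mol
mass = 0.3507 × 18.02 = 6.320 g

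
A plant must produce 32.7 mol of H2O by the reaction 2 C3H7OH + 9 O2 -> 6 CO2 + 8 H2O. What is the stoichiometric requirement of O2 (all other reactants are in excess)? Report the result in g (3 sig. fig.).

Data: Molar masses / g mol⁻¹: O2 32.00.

1180 g

n(H2O) = 32.70 mol
n(O2) = (9/8) × 32.70 = 36.79 mol
mass = 36.79 × 32.00 = 1177 g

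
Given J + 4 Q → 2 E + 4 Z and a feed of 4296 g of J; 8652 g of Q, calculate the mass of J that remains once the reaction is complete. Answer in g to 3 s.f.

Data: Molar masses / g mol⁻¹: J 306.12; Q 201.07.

n(J) = 4296 / 306.12 = 14.03 mol
n(Q) = 8652 / 201.07 = 43.03 mol
n/ν for J = 14.03/1 = 14.03
n/ν for Q = 43.03/4 = 10.76
Smallest n/ν is Q → limiting reagent.
J consumed = (1/4) × 43.03 = 10.76 mol
J remaining = 14.03 − 10.76 = 3.270 mol
mass = 3.270 × 306.12 = 1001 g

1000 g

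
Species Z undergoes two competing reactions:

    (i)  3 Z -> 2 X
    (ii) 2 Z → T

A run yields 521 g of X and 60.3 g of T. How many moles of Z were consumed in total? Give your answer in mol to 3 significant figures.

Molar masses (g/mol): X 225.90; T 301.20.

n(X) = 521 / 225.90 = 2.306 mol
n(T) = 60.3 / 301.20 = 0.2002 mol
n(Z) via (i) = (3/2)×2.306 = 3.459 mol
n(Z) via (ii) = (2/1)×0.2002 = 0.4004 mol
total n(Z) = 3.459 + 0.4004 = 3.859 mol

3.86 mol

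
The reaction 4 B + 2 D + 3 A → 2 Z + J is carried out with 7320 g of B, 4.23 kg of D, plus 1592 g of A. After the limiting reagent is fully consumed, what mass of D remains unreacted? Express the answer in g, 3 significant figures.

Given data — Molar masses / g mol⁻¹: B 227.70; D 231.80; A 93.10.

1590 g

n(B) = 7320 / 227.70 = 32.15 mol
n(D) = 4.230×1000 / 231.80 = 18.25 mol
n(A) = 1592 / 93.10 = 17.10 mol
n/ν for B = 32.15/4 = 8.038
n/ν for D = 18.25/2 = 9.125
n/ν for A = 17.10/3 = 5.700
Smallest n/ν is A → limiting reagent.
D consumed = (2/3) × 17.10 = 11.40 mol
D remaining = 18.25 − 11.40 = 6.850 mol
mass = 6.850 × 231.80 = 1588 g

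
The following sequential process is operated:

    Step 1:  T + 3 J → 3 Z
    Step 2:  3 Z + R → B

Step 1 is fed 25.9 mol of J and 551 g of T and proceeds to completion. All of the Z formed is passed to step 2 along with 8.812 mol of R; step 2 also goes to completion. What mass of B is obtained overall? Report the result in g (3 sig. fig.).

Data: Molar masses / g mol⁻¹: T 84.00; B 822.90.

Step 1:
n(J) = 25.90 mol
n(T) = 551.0 / 84.00 = 6.560 mol
n/ν for J = 25.90/3 = 8.633
n/ν for T = 6.560/1 = 6.560
Smallest n/ν is T → limiting reagent.
n(Z) produced = (3/1) × 6.560 = 19.68 mol
Step 2:
n(Z) available = 19.68 mol
n(R) = 8.812 mol
n/ν for Z = 19.68/3 = 6.560
n/ν for R = 8.812/1 = 8.812
Smallest n/ν is Z → limiting reagent.
n(B) = (1/3) × 19.68 = 6.560 mol
mass = 6.560 × 822.90 = 5398 g

5400 g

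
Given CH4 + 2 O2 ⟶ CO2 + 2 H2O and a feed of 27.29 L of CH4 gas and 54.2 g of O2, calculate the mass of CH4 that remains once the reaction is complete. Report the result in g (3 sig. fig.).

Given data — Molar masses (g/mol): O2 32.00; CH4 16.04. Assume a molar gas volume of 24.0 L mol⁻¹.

4.65 g

n(CH4) = 27.29 / 24.0 = 1.137 mol
n(O2) = 54.20 / 32.00 = 1.694 mol
n/ν for CH4 = 1.137/1 = 1.137
n/ν for O2 = 1.694/2 = 0.8470
Smallest n/ν is O2 → limiting reagent.
CH4 consumed = (1/2) × 1.694 = 0.8470 mol
CH4 remaining = 1.137 − 0.8470 = 0.2900 mol
mass = 0.2900 × 16.04 = 4.652 g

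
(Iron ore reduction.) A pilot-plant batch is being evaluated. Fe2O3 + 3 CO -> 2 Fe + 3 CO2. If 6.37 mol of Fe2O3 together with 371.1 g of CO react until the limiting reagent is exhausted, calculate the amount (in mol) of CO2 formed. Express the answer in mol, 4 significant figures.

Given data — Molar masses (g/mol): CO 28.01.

13.25 mol

n(Fe2O3) = 6.370 mol
n(CO) = 371.1 / 28.01 = 13.25 mol
n/ν → Fe2O3: 6.370, CO: 4.417; CO is limiting.
n(CO2) = (3/3) × 13.25 = 13.25 mol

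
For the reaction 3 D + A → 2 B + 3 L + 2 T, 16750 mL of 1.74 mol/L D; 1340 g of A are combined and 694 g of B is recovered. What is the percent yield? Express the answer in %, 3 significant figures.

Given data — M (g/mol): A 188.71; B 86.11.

n(D) = 1.74 × 16750/1000 = 29.15 mol
n(A) = 1340 / 188.71 = 7.101 mol
n/ν for D = 29.15/3 = 9.717
n/ν for A = 7.101/1 = 7.101
Smallest n/ν is A → limiting reagent.
theoretical n(B) = (2/1) × 7.101 = 14.20 mol → 1223 g
% yield = 694 / 1223 × 100 = 56.75 %

56.8 %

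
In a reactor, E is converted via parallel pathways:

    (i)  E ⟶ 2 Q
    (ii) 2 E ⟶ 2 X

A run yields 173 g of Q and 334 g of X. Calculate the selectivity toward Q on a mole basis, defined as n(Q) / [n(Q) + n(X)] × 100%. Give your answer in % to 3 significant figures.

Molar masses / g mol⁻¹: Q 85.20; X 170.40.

n(Q) = 173 / 85.20 = 2.031 mol
n(X) = 334 / 170.40 = 1.960 mol
selectivity = 2.031/(2.031+1.960) × 100 = 50.89 %

50.9 %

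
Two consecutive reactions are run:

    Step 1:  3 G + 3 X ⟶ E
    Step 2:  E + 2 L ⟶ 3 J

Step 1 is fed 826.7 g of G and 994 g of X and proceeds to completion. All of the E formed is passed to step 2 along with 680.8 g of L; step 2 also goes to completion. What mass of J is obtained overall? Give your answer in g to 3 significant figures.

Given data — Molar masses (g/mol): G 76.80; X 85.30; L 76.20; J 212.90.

2290 g

Step 1:
n(G) = 826.7 / 76.80 = 10.76 mol
n(X) = 994.0 / 85.30 = 11.65 mol
n/ν for G = 10.76/3 = 3.587
n/ν for X = 11.65/3 = 3.883
Smallest n/ν is G → limiting reagent.
n(E) produced = (1/3) × 10.76 = 3.587 mol
Step 2:
n(E) available = 3.587 mol
n(L) = 680.8 / 76.20 = 8.934 mol
n/ν for E = 3.587/1 = 3.587
n/ν for L = 8.934/2 = 4.467
Smallest n/ν is E → limiting reagent.
n(J) = (3/1) × 3.587 = 10.76 mol
mass = 10.76 × 212.90 = 2291 g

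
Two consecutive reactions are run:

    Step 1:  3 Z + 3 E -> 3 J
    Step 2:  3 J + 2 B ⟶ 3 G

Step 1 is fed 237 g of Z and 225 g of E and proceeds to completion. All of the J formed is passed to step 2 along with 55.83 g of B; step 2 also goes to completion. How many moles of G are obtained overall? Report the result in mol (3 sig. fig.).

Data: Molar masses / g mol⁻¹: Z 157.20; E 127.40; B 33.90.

1.51 mol

Step 1:
n(Z) = 237.0 / 157.20 = 1.508 mol
n(E) = 225.0 / 127.40 = 1.766 mol
n/ν for Z = 1.508/3 = 0.5027
n/ν for E = 1.766/3 = 0.5887
Smallest n/ν is Z → limiting reagent.
n(J) produced = (3/3) × 1.508 = 1.508 mol
Step 2:
n(J) available = 1.508 mol
n(B) = 55.83 / 33.90 = 1.647 mol
n/ν for J = 1.508/3 = 0.5027
n/ν for B = 1.647/2 = 0.8235
Smallest n/ν is J → limiting reagent.
n(G) = (3/3) × 1.508 = 1.508 mol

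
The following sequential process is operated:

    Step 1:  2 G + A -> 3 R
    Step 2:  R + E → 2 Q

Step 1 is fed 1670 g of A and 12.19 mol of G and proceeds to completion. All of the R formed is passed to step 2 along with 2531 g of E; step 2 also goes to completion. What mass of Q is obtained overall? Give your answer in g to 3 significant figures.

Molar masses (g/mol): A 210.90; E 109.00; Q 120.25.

Step 1:
n(A) = 1670 / 210.90 = 7.918 mol
n(G) = 12.19 mol
n/ν for A = 7.918/1 = 7.918
n/ν for G = 12.19/2 = 6.095
Smallest n/ν is G → limiting reagent.
n(R) produced = (3/2) × 12.19 = 18.29 mol
Step 2:
n(R) available = 18.29 mol
n(E) = 2531 / 109.00 = 23.22 mol
n/ν for R = 18.29/1 = 18.29
n/ν for E = 23.22/1 = 23.22
Smallest n/ν is R → limiting reagent.
n(Q) = (2/1) × 18.29 = 36.58 mol
mass = 36.58 × 120.25 = 4399 g

4400 g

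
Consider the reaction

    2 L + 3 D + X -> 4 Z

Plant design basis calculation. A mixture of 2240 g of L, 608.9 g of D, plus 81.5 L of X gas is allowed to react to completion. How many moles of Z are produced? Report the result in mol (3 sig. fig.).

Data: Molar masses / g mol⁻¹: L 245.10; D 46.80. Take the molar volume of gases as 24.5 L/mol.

13.3 mol

n(L) = 2240 / 245.10 = 9.139 mol
n(D) = 608.9 / 46.80 = 13.01 mol
n(X) = 81.50 / 24.5 = 3.327 mol
n/ν → L: 4.570, D: 4.337, X: 3.327; X is limiting.
n(Z) = (4/1) × 3.327 = 13.31 mol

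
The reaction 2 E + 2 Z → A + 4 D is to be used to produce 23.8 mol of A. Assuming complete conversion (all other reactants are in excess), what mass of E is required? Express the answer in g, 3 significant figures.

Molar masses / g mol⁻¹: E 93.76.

4460 g

n(A) = 23.80 mol
n(E) = (2/1) × 23.80 = 47.60 mol
mass = 47.60 × 93.76 = 4463 g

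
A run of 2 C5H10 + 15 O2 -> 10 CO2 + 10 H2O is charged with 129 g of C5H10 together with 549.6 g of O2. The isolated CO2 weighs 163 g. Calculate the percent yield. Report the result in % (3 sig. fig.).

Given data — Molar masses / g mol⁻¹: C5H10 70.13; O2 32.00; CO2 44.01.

n(C5H10) = 129.0 / 70.13 = 1.839 mol
n(O2) = 549.6 / 32.00 = 17.18 mol
n/ν for C5H10 = 1.839/2 = 0.9195
n/ν for O2 = 17.18/15 = 1.145
Smallest n/ν is C5H10 → limiting reagent.
theoretical n(CO2) = (10/2) × 1.839 = 9.195 mol → 404.7 g
% yield = 163 / 404.7 × 100 = 40.28 %

40.3 %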